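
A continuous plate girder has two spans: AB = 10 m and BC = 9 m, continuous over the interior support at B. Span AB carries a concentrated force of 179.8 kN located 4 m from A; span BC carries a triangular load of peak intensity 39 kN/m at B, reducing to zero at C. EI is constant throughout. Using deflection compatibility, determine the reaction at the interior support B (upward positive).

Take M_B as the redundant. Released structure: two simple spans AB and BC with a hinge at B.
End slopes at the hinge B, treating each span as simply supported:
  span AB: point load 179.8 at a = 4: Pab(L + a)/(6LEI) = 1007/EI
  span BC: triangular load, peak 39: w₀L³/(45EI) = 631.8/EI
  relative rotation θ_0 = (1007 + 631.8)/EI = 1639/EI
A unit hogging moment at B produces rotation L₁/(3EI) + L₂/(3EI) = 6.333/EI.
Compatibility: M_B·(L₁+L₂)/(3EI) = θ_0, giving M_B = 258.7 kN·m (hogging).
Span AB, ΣM about A with M_B applied at B: R_B^{AB}·10 = 719.2 + 258.7, so R_B^{AB} = 97.79 kN and R_A = 179.8 − 97.79 = 82.01 kN.
Span BC, ΣM about C: R_B^{BC}·9 = 1053 + 258.7, so R_B^{BC} = 145.7 kN and R_C = 175.5 − 145.7 = 29.75 kN.
R_B = 97.79 + 145.7 = 243.5 kN.

R_B = 243.5 kN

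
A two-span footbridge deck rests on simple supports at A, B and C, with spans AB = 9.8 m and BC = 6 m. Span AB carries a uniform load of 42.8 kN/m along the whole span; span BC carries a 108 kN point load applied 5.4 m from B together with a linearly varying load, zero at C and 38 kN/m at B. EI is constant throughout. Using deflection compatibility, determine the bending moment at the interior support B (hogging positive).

Take M_B as the redundant. Released structure: two simple spans AB and BC with a hinge at B.
Rotations at B on the released spans (each span's end-slope, ×1/EI):
  span AB: UDL 42.8: wL³/(24EI) = 1678/EI
  span BC: point load 108 at a = 5.4: Pab(L + b)/(6LEI) = 64.15/EI
  span BC: triangular load, peak 38: w₀L³/(45EI) = 182.4/EI
  relative rotation θ_0 = (1678 + 246.6)/EI = 1925/EI
A unit hogging moment at B produces rotation L₁/(3EI) + L₂/(3EI) = 5.267/EI.
Slope continuity at B: θ_0 = M_B·5.267/EI, so M_B = 1925/5.267 = 365.5 kN·m (hogging).

M_B = 365.5 kN·m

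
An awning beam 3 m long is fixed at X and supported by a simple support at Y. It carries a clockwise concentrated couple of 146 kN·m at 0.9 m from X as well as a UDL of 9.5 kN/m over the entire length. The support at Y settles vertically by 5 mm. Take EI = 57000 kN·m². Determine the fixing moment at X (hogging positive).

Choose R_Y as the redundant. The primary structure is the cantilever fixed at X.
Downward deflection at the released point Y due to the loads:
  clockwise couple 146 at a = 0.9: M₀a(2L − a)/(2EI) = 335.1/EI
  UDL 9.5: wL⁴/(8EI) = 96.19/EI
  δ_0 = 431.3/EI
Tip deflection under a unit load at Y: L³/(3EI) = 9/EI.
With EI = 57000 kN·m²: δ_0 = 0.007566 m and δ_{YY} = 0.000158 m/kN.
Compatibility — the beam at Y must follow the support down by 0.005 m: δ_0 − R_Y·δ_{YY} = 0.005, so R_Y = (0.007566 − 0.005)/0.000158 = 16.25 kN.
Moment equilibrium about X: M_X = Σ(load moments about X) − R_Y·L = 188.8 − 16.25×3 = 140 kN·m.

M_X = 140 kN·m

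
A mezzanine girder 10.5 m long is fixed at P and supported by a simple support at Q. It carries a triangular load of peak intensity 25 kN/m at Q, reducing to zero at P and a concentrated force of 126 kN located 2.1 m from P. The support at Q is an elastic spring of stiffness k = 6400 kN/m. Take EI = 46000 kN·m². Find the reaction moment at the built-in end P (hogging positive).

Release the roller at Q. Primary structure: cantilever fixed at P.
Free-end deflection of the primary structure under the applied loading (downward +):
  triangular load, peak 25 at the free end: 11w₀L⁴/(120EI) = 27855/EI
  point load 126 at a = 2.1: Pa²(3L − a)/(6EI) = 2723/EI
  δ_0 = 30578/EI
Flexibility coefficient — unit upward force at Q: δ_{QQ} = L³/(3EI) = 385.9/EI.
With EI = 46000 kN·m²: δ_0 = 0.66474 m and δ_{QQ} = 0.008389 m/kN.
Compatibility — the spring shortens by R_Q/k under the reaction it provides: δ_0 − R_Q·δ_{QQ} = R_Q/k. With 1/k = 0.000156 m/kN, R_Q = δ_0 / (δ_{QQ} + 1/k) = 0.66474 / (0.008389 + 0.000156) = 77.79 kN.
Moment equilibrium about P: M_P = Σ(load moments about P) − R_Q·L = 1183 − 77.79×10.5 = 366.5 kN·m.

M_P = 366.5 kN·m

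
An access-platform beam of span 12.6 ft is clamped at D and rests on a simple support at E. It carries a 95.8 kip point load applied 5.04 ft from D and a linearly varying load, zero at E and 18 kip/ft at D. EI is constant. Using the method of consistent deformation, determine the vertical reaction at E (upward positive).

Remove the prop at E; the released (primary) structure is a cantilever built in at D.
Primary-structure tip deflection at E by superposition:
  point load 95.8 at a = 5.04: Pa²(3L − a)/(6EI) = 13287/EI
  triangular load, peak 18 at the fixed end: w₀L⁴/(30EI) = 15123/EI
  δ_0 = 28410/EI
Flexibility coefficient — unit upward force at E: δ_{EE} = L³/(3EI) = 666.8/EI.
The prop prevents deflection at E: R_E = δ_0/δ_{EE} = 28410/666.8 = 42.61 kip.

R_E = 42.61 kip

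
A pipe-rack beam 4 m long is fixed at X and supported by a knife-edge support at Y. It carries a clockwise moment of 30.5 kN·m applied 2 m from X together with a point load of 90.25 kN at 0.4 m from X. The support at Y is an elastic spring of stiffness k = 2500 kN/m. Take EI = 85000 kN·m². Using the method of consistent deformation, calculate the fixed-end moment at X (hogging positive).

M_X = 51.35 kN·m

Remove the prop at Y; the released (primary) structure is a cantilever built in at X.
Free-end deflection of the primary structure under the applied loading (downward +):
  clockwise couple 30.5 at a = 2: M₀a(2L − a)/(2EI) = 183/EI
  point load 90.25 at a = 0.4: Pa²(3L − a)/(6EI) = 27.92/EI
  δ_0 = 210.9/EI
Flexibility coefficient — unit upward force at Y: δ_{YY} = L³/(3EI) = 21.33/EI.
With EI = 85000 kN·m²: δ_0 = 0.002481 m and δ_{YY} = 0.000251 m/kN.
Compatibility — the spring shortens by R_Y/k under the reaction it provides: δ_0 − R_Y·δ_{YY} = R_Y/k. With 1/k = 0.0004 m/kN, R_Y = δ_0 / (δ_{YY} + 1/k) = 0.002481 / (0.000251 + 0.0004) = 3.812 kN.
Moment equilibrium about X: M_X = Σ(load moments about X) − R_Y·L = 66.6 − 3.812×4 = 51.35 kN·m.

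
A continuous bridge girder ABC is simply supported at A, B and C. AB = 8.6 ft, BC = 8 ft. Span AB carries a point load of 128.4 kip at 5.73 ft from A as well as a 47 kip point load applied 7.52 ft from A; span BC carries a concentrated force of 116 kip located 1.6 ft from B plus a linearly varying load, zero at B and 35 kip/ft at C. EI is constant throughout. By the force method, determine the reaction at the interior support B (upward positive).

R_B = 327.6 kip

Insert a hinge at B; M_B is the redundant, and each span becomes simply supported.
End slopes at the hinge B, treating each span as simply supported:
  span AB: point load 128.4 at a = 5.73: Pab(L + a)/(6LEI) = 586.4/EI
  span AB: point load 47 at a = 7.52: Pab(L + a)/(6LEI) = 119.2/EI
  span BC: point load 116 at a = 1.6: Pab(L + b)/(6LEI) = 356.4/EI
  span BC: triangular load, peak 35: 7w₀L³/(360EI) = 348.4/EI
  relative rotation θ_0 = (705.7 + 704.8)/EI = 1410/EI
A unit hogging moment at B produces rotation L₁/(3EI) + L₂/(3EI) = 5.533/EI.
Compatibility: M_B·(L₁+L₂)/(3EI) = θ_0, giving M_B = 254.9 kip·ft (hogging).
Span AB, ΣM about A with M_B applied at B: R_B^{AB}·8.6 = 1089 + 254.9, so R_B^{AB} = 156.3 kip and R_A = 175.4 − 156.3 = 19.11 kip.
Span BC, ΣM about C: R_B^{BC}·8 = 1116 + 254.9, so R_B^{BC} = 171.3 kip and R_C = 256 − 171.3 = 84.67 kip.
R_B = 156.3 + 171.3 = 327.6 kip.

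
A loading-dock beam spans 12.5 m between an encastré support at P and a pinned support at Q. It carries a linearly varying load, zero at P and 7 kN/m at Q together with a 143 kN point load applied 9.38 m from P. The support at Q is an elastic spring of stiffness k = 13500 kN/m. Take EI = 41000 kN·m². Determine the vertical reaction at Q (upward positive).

R_Q = 114.1 kN

Remove the prop at Q; the released (primary) structure is a cantilever built in at P.
Free-end deflection of the primary structure under the applied loading (downward +):
  triangular load, peak 7 at the free end: 11w₀L⁴/(120EI) = 15666/EI
  point load 143 at a = 9.38: Pa²(3L − a)/(6EI) = 58967/EI
  δ_0 = 74632/EI
Tip deflection under a unit load at Q: L³/(3EI) = 651/EI.
With EI = 41000 kN·m²: δ_0 = 1.8203 m and δ_{QQ} = 0.015879 m/kN.
Compatibility — the spring shortens by R_Q/k under the reaction it provides: δ_0 − R_Q·δ_{QQ} = R_Q/k. With 1/k = 0.000074 m/kN, R_Q = δ_0 / (δ_{QQ} + 1/k) = 1.8203 / (0.015879 + 0.000074) = 114.1 kN.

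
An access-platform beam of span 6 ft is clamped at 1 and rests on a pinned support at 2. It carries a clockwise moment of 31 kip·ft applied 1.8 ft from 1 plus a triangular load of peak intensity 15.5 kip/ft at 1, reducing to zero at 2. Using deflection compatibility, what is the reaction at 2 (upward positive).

Remove the prop at 2; the released (primary) structure is a cantilever built in at 1.
Deflection at 2 on the released cantilever, summing each load's contribution:
  clockwise couple 31 at a = 1.8: M₀a(2L − a)/(2EI) = 284.6/EI
  triangular load, peak 15.5 at the fixed end: w₀L⁴/(30EI) = 669.6/EI
  δ_0 = 954.2/EI
Flexibility coefficient — unit upward force at 2: δ_{22} = L³/(3EI) = 72/EI.
Compatibility at 2: δ_0 − R_2·δ_{22} = 0, so R_2 = 954.2/72 = 13.25 kip.

R_2 = 13.25 kip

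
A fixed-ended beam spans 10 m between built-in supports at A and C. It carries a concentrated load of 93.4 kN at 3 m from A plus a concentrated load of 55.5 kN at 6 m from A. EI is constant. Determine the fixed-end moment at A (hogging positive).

Take the two fixed-end moments M_A, M_C as redundants; the released structure is the simple span AC.
Simple-span end rotations at A and C under the given loads:
  at A: point load 93.4 at a = 3: Pab(L + b)/(6LEI) = 555.7/EI
  at C: point load 93.4 at a = 3: Pab(L + a)/(6LEI) = 425/EI
  at A: point load 55.5 at a = 6: Pab(L + b)/(6LEI) = 310.8/EI
  at C: point load 55.5 at a = 6: Pab(L + a)/(6LEI) = 355.2/EI
  θ_A0 = 866.5/EI,  θ_C0 = 780.2/EI
Flexibility coefficients: a unit moment at one end gives L/(3EI) there and L/(6EI) at the far end, so f₁₁ = f₂₂ = 3.333/EI and f₁₂ = f₂₁ = 1.667/EI.
Compatibility — zero rotation at each built-in end:
  3.333 M_A + 1.667 M_C = 866.5
  1.667 M_A + 3.333 M_C = 780.2
Solving the pair gives M_A = 190.6 kN·m and M_C = 138.8 kN·m (hogging).

M_A = 190.6 kN·m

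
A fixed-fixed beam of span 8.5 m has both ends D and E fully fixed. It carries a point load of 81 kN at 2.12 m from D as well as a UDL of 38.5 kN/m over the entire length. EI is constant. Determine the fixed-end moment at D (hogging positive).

M_D = 328.5 kN·m

Take the two fixed-end moments M_D, M_E as redundants; the released structure is the simple span DE.
On the primary (simply-supported) span, the end slopes from the loading are:
  at D: point load 81 at a = 2.12: Pab(L + b)/(6LEI) = 319.6/EI
  at E: point load 81 at a = 2.12: Pab(L + a)/(6LEI) = 228.1/EI
  at D: UDL 38.5: wL³/(24EI) = 985.2/EI
  at E: UDL 38.5: wL³/(24EI) = 985.2/EI
  θ_D0 = 1305/EI,  θ_E0 = 1213/EI
Flexibility coefficients: a unit moment at one end gives L/(3EI) there and L/(6EI) at the far end, so f₁₁ = f₂₂ = 2.833/EI and f₁₂ = f₂₁ = 1.417/EI.
Compatibility — zero rotation at each built-in end:
  2.833 M_D + 1.417 M_E = 1305
  1.417 M_D + 2.833 M_E = 1213
Solving the pair gives M_D = 328.5 kN·m and M_E = 263.9 kN·m (hogging).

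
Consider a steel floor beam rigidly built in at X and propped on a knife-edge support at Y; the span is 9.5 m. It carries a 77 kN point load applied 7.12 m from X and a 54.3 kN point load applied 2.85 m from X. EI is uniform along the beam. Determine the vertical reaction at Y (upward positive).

Take the reaction at Y as the redundant and release it; the primary structure is a cantilever fixed at X.
Deflection at Y on the released cantilever, summing each load's contribution:
  point load 77 at a = 7.12: Pa²(3L − a)/(6EI) = 13909/EI
  point load 54.3 at a = 2.85: Pa²(3L − a)/(6EI) = 1885/EI
  δ_0 = 15795/EI
Tip deflection under a unit load at Y: L³/(3EI) = 285.8/EI.
The prop prevents deflection at Y: R_Y = δ_0/δ_{YY} = 15795/285.8 = 55.27 kN.

R_Y = 55.27 kN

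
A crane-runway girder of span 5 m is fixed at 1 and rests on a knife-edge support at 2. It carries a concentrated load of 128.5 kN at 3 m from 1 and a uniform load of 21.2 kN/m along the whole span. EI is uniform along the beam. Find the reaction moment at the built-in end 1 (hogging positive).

M_1 = 174.2 kN·m

Take the reaction at 2 as the redundant and release it; the primary structure is a cantilever fixed at 1.
Free-end deflection of the primary structure under the applied loading (downward +):
  point load 128.5 at a = 3: Pa²(3L − a)/(6EI) = 2313/EI
  UDL 21.2: wL⁴/(8EI) = 1656/EI
  δ_0 = 3969/EI
Tip deflection under a unit load at 2: L³/(3EI) = 41.67/EI.
The prop prevents deflection at 2: R_2 = δ_0/δ_{22} = 3969/41.67 = 95.26 kN.
Moment equilibrium about 1: M_1 = Σ(load moments about 1) − R_2·L = 650.5 − 95.26×5 = 174.2 kN·m.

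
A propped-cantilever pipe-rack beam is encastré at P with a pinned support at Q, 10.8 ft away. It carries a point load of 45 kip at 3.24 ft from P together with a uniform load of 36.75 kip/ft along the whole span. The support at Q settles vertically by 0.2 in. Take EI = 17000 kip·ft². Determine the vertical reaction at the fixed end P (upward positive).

Remove the prop at Q; the released (primary) structure is a cantilever built in at P.
Deflection at Q on the released cantilever, summing each load's contribution:
  point load 45 at a = 3.24: Pa²(3L − a)/(6EI) = 2296/EI
  UDL 36.75: wL⁴/(8EI) = 62497/EI
  δ_0 = 64793/EI
Tip deflection under a unit load at Q: L³/(3EI) = 419.9/EI.
With EI = 17000 kip·ft²: δ_0 = 3.8114 ft and δ_{QQ} = 0.0247 ft/kip.
Compatibility — the beam at Q must follow the support down by 0.01667 ft: δ_0 − R_Q·δ_{QQ} = 0.01667, so R_Q = (3.8114 − 0.01667)/0.0247 = 153.6 kip.
Vertical equilibrium: R_P = ΣP − R_Q = 441.9 − 153.6 = 288.3 kip.

R_P = 288.3 kip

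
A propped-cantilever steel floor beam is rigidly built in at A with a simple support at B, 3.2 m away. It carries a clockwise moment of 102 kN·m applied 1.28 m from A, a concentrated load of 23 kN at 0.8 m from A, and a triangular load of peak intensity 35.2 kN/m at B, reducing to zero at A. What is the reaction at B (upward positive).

R_B = 63.55 kN

Take the reaction at B as the redundant and release it; the primary structure is a cantilever fixed at A.
Free-end deflection of the primary structure under the applied loading (downward +):
  clockwise couple 102 at a = 1.28: M₀a(2L − a)/(2EI) = 334.2/EI
  point load 23 at a = 0.8: Pa²(3L − a)/(6EI) = 21.59/EI
  triangular load, peak 35.2 at the free end: 11w₀L⁴/(120EI) = 338.3/EI
  δ_0 = 694.2/EI
Flexibility coefficient — unit upward force at B: δ_{BB} = L³/(3EI) = 10.92/EI.
The prop prevents deflection at B: R_B = δ_0/δ_{BB} = 694.2/10.92 = 63.55 kN.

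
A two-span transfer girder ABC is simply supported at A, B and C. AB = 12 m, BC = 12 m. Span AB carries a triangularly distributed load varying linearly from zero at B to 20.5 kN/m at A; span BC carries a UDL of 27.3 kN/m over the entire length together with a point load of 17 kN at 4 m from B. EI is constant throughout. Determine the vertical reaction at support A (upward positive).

R_A = 52.78 kN

Take M_B as the redundant. Released structure: two simple spans AB and BC with a hinge at B.
End slopes at the hinge B, treating each span as simply supported:
  span AB: triangular load, peak 20.5: 7w₀L³/(360EI) = 688.8/EI
  span BC: UDL 27.3: wL³/(24EI) = 1966/EI
  span BC: point load 17 at a = 4: Pab(L + b)/(6LEI) = 151.1/EI
  relative rotation θ_0 = (688.8 + 2117)/EI = 2806/EI
A unit hogging moment at B produces rotation L₁/(3EI) + L₂/(3EI) = 8/EI.
Slope continuity at B: θ_0 = M_B·8/EI, so M_B = 2806/8 = 350.7 kN·m (hogging).
Span AB, ΣM about A with M_B applied at B: R_B^{AB}·12 = 492 + 350.7, so R_B^{AB} = 70.22 kN and R_A = 123 − 70.22 = 52.78 kN.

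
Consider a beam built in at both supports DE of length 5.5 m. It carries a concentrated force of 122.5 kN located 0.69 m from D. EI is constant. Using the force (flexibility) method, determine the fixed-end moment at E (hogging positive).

Take the two fixed-end moments M_D, M_E as redundants; the released structure is the simple span DE.
Simple-span end rotations at D and E under the given loads:
  at D: point load 122.5 at a = 0.69: Pab(L + b)/(6LEI) = 127/EI
  at E: point load 122.5 at a = 0.69: Pab(L + a)/(6LEI) = 76.26/EI
  θ_D0 = 127/EI,  θ_E0 = 76.26/EI
Flexibility coefficients: a unit moment at one end gives L/(3EI) there and L/(6EI) at the far end, so f₁₁ = f₂₂ = 1.833/EI and f₁₂ = f₂₁ = 0.9167/EI.
Compatibility — zero rotation at each built-in end:
  1.833 M_D + 0.9167 M_E = 127
  0.9167 M_D + 1.833 M_E = 76.26
Solving the pair gives M_D = 64.65 kN·m and M_E = 9.274 kN·m (hogging).

M_E = 9.274 kN·m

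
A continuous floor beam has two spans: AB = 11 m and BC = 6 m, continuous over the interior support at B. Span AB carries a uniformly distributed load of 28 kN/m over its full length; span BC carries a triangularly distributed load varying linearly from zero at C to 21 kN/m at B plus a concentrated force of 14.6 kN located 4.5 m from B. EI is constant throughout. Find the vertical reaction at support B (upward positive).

R_B = 275.7 kN

Insert a hinge at B; M_B is the redundant, and each span becomes simply supported.
End slopes at the hinge B, treating each span as simply supported:
  span AB: UDL 28: wL³/(24EI) = 1553/EI
  span BC: triangular load, peak 21: w₀L³/(45EI) = 100.8/EI
  span BC: point load 14.6 at a = 4.5: Pab(L + b)/(6LEI) = 20.53/EI
  relative rotation θ_0 = (1553 + 121.3)/EI = 1674/EI
A unit hogging moment at B produces rotation L₁/(3EI) + L₂/(3EI) = 5.667/EI.
Compatibility: M_B·(L₁+L₂)/(3EI) = θ_0, giving M_B = 295.4 kN·m (hogging).
Span AB, ΣM about A with M_B applied at B: R_B^{AB}·11 = 1694 + 295.4, so R_B^{AB} = 180.9 kN and R_A = 308 − 180.9 = 127.1 kN.
Span BC, ΣM about C: R_B^{BC}·6 = 273.9 + 295.4, so R_B^{BC} = 94.89 kN and R_C = 77.6 − 94.89 = -17.29 kN.
R_B = 180.9 + 94.89 = 275.7 kN.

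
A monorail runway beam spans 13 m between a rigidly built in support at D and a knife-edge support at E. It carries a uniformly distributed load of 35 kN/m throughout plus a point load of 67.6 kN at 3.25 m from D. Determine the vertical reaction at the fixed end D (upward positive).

Take the reaction at E as the redundant and release it; the primary structure is a cantilever fixed at D.
Deflection at E on the released cantilever, summing each load's contribution:
  UDL 35: wL⁴/(8EI) = 124954/EI
  point load 67.6 at a = 3.25: Pa²(3L − a)/(6EI) = 4254/EI
  δ_0 = 129209/EI
Tip deflection under a unit load at E: L³/(3EI) = 732.3/EI.
Compatibility at E: δ_0 − R_E·δ_{EE} = 0, so R_E = 129209/732.3 = 176.4 kN.
Vertical equilibrium: R_D = ΣP − R_E = 522.6 − 176.4 = 346.2 kN.

R_D = 346.2 kN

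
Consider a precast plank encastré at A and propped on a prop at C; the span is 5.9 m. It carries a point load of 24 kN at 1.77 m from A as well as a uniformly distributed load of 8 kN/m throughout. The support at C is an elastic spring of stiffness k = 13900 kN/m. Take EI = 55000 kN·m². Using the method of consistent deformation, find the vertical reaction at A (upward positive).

Choose R_C as the redundant. The primary structure is the cantilever fixed at A.
Primary-structure tip deflection at C by superposition:
  point load 24 at a = 1.77: Pa²(3L − a)/(6EI) = 199.6/EI
  UDL 8: wL⁴/(8EI) = 1212/EI
  δ_0 = 1411/EI
Flexibility coefficient — unit upward force at C: δ_{CC} = L³/(3EI) = 68.46/EI.
With EI = 55000 kN·m²: δ_0 = 0.025661 m and δ_{CC} = 0.001245 m/kN.
Compatibility — the spring shortens by R_C/k under the reaction it provides: δ_0 − R_C·δ_{CC} = R_C/k. With 1/k = 0.000072 m/kN, R_C = δ_0 / (δ_{CC} + 1/k) = 0.025661 / (0.001245 + 0.000072) = 19.49 kN.
Vertical equilibrium: R_A = ΣP − R_C = 71.2 − 19.49 = 51.71 kN.

R_A = 51.71 kN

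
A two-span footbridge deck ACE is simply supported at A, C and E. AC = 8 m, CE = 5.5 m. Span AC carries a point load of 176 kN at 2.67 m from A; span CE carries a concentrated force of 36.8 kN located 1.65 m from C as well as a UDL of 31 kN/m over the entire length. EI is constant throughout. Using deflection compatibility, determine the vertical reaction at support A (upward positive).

R_A = 93.98 kN

Release continuity at C by inserting a hinge; the redundant is the internal moment M_C. The primary structure is two simply-supported spans AC and CE.
End slopes at the hinge C, treating each span as simply supported:
  span AC: point load 176 at a = 2.67: Pab(L + a)/(6LEI) = 556.8/EI
  span CE: point load 36.8 at a = 1.65: Pab(L + b)/(6LEI) = 66.24/EI
  span CE: UDL 31: wL³/(24EI) = 214.9/EI
  relative rotation θ_0 = (556.8 + 281.1)/EI = 837.9/EI
A unit hogging moment at C produces rotation L₁/(3EI) + L₂/(3EI) = 4.5/EI.
Slope continuity at C: θ_0 = M_C·4.5/EI, so M_C = 837.9/4.5 = 186.2 kN·m (hogging).
Span AC, ΣM about A with M_C applied at C: R_C^{AC}·8 = 469.9 + 186.2, so R_C^{AC} = 82.02 kN and R_A = 176 − 82.02 = 93.98 kN.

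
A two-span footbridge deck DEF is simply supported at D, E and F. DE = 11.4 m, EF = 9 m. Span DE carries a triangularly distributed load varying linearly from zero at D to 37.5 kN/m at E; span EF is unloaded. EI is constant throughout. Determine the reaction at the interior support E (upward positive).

Take M_E as the redundant. Released structure: two simple spans DE and EF with a hinge at E.
Discontinuity in slope at E on the released structure — sum the simple-span end rotations:
  span DE: triangular load, peak 37.5: w₀L³/(45EI) = 1235/EI
  relative rotation θ_0 = (1235 + 0)/EI = 1235/EI
A unit hogging moment at E produces rotation L₁/(3EI) + L₂/(3EI) = 6.8/EI.
Slope continuity at E: θ_0 = M_E·6.8/EI, so M_E = 1235/6.8 = 181.6 kN·m (hogging).
Span DE, ΣM about D with M_E applied at E: R_E^{DE}·11.4 = 1624 + 181.6, so R_E^{DE} = 158.4 kN and R_D = 213.8 − 158.4 = 55.32 kN.
Span EF, ΣM about F: R_E^{EF}·9 = 0 + 181.6, so R_E^{EF} = 20.17 kN and R_F = 0 − 20.17 = -20.17 kN.
R_E = 158.4 + 20.17 = 178.6 kN.

R_E = 178.6 kN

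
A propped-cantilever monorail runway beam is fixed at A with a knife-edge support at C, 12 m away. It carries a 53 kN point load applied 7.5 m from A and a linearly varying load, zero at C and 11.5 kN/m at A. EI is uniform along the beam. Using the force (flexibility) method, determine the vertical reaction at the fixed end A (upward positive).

R_A = 83.62 kN

Take the reaction at C as the redundant and release it; the primary structure is a cantilever fixed at A.
Free-end deflection of the primary structure under the applied loading (downward +):
  point load 53 at a = 7.5: Pa²(3L − a)/(6EI) = 14161/EI
  triangular load, peak 11.5 at the fixed end: w₀L⁴/(30EI) = 7949/EI
  δ_0 = 22110/EI
Flexibility coefficient — unit upward force at C: δ_{CC} = L³/(3EI) = 576/EI.
The prop prevents deflection at C: R_C = δ_0/δ_{CC} = 22110/576 = 38.38 kN.
Vertical equilibrium: R_A = ΣP − R_C = 122 − 38.38 = 83.62 kN.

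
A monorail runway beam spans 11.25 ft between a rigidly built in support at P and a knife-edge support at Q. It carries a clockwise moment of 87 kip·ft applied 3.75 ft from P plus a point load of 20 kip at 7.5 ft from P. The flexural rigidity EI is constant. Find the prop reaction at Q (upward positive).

Take the reaction at Q as the redundant and release it; the primary structure is a cantilever fixed at P.
Downward deflection at the released point Q due to the loads:
  clockwise couple 87 at a = 3.75: M₀a(2L − a)/(2EI) = 3059/EI
  point load 20 at a = 7.5: Pa²(3L − a)/(6EI) = 4922/EI
  δ_0 = 7980/EI
Tip deflection under a unit load at Q: L³/(3EI) = 474.6/EI.
Compatibility at Q: δ_0 − R_Q·δ_{QQ} = 0, so R_Q = 7980/474.6 = 16.81 kip.

R_Q = 16.81 kip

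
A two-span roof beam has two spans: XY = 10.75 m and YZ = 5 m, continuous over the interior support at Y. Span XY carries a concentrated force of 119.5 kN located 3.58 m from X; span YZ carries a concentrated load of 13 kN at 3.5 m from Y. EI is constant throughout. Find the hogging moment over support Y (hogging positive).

M_Y = 132.6 kN·m

Release continuity at Y by inserting a hinge; the redundant is the internal moment M_Y. The primary structure is two simply-supported spans XY and YZ.
Rotations at Y on the released spans (each span's end-slope, ×1/EI):
  span XY: point load 119.5 at a = 3.58: Pab(L + a)/(6LEI) = 681.5/EI
  span YZ: point load 13 at a = 3.5: Pab(L + b)/(6LEI) = 14.79/EI
  relative rotation θ_0 = (681.5 + 14.79)/EI = 696.3/EI
A unit hogging moment at Y produces rotation L₁/(3EI) + L₂/(3EI) = 5.25/EI.
Slope continuity at Y: θ_0 = M_Y·5.25/EI, so M_Y = 696.3/5.25 = 132.6 kN·m (hogging).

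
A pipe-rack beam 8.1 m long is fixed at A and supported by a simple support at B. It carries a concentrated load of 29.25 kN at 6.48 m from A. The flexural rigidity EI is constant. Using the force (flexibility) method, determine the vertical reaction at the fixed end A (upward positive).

R_A = 8.658 kN

Release the roller at B. Primary structure: cantilever fixed at A.
Free-end deflection of the primary structure under the applied loading (downward +):
  point load 29.25 at a = 6.48: Pa²(3L − a)/(6EI) = 3648/EI
Flexibility coefficient — unit upward force at B: δ_{BB} = L³/(3EI) = 177.1/EI.
The prop prevents deflection at B: R_B = δ_0/δ_{BB} = 3648/177.1 = 20.59 kN.
Vertical equilibrium: R_A = ΣP − R_B = 29.25 − 20.59 = 8.658 kN.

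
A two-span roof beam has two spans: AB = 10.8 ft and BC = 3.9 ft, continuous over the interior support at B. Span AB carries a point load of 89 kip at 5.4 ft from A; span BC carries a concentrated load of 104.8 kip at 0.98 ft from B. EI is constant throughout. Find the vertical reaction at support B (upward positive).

R_B = 175.4 kip

Release continuity at B by inserting a hinge; the redundant is the internal moment M_B. The primary structure is two simply-supported spans AB and BC.
End slopes at the hinge B, treating each span as simply supported:
  span AB: point load 89 at a = 5.4: Pab(L + a)/(6LEI) = 648.8/EI
  span BC: point load 104.8 at a = 0.98: Pab(L + b)/(6LEI) = 87.41/EI
  relative rotation θ_0 = (648.8 + 87.41)/EI = 736.2/EI
A unit hogging moment at B produces rotation L₁/(3EI) + L₂/(3EI) = 4.9/EI.
Compatibility: M_B·(L₁+L₂)/(3EI) = θ_0, giving M_B = 150.2 kip·ft (hogging).
Span AB, ΣM about A with M_B applied at B: R_B^{AB}·10.8 = 480.6 + 150.2, so R_B^{AB} = 58.41 kip and R_A = 89 − 58.41 = 30.59 kip.
Span BC, ΣM about C: R_B^{BC}·3.9 = 306 + 150.2, so R_B^{BC} = 117 kip and R_C = 104.8 − 117 = -12.19 kip.
R_B = 58.41 + 117 = 175.4 kip.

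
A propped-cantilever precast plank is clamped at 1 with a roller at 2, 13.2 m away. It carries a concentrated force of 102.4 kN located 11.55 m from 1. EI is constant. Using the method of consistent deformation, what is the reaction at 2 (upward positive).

Choose R_2 as the redundant. The primary structure is the cantilever fixed at 1.
Deflection at 2 on the released cantilever, summing each load's contribution:
  point load 102.4 at a = 11.55: Pa²(3L − a)/(6EI) = 63862/EI
Flexibility coefficient — unit upward force at 2: δ_{22} = L³/(3EI) = 766.7/EI.
The prop prevents deflection at 2: R_2 = δ_0/δ_{22} = 63862/766.7 = 83.3 kN.

R_2 = 83.3 kN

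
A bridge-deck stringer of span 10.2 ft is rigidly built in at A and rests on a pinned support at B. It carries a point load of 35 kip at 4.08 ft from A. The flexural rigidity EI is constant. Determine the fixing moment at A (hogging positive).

M_A = 68.54 kip·ft

Take the reaction at B as the redundant and release it; the primary structure is a cantilever fixed at A.
Deflection at B on the released cantilever, summing each load's contribution:
  point load 35 at a = 4.08: Pa²(3L − a)/(6EI) = 2575/EI
Flexibility coefficient — unit upward force at B: δ_{BB} = L³/(3EI) = 353.7/EI.
Compatibility at B: δ_0 − R_B·δ_{BB} = 0, so R_B = 2575/353.7 = 7.28 kip.
Moment equilibrium about A: M_A = Σ(load moments about A) − R_B·L = 142.8 − 7.28×10.2 = 68.54 kip·ft.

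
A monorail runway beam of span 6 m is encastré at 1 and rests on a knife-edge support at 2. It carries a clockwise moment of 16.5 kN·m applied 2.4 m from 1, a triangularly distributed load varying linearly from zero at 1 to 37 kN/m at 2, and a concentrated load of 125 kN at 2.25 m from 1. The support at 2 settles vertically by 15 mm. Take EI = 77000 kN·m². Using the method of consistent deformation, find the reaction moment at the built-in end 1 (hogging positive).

M_1 = 317.4 kN·m

Remove the prop at 2; the released (primary) structure is a cantilever built in at 1.
Deflection at 2 on the released cantilever, summing each load's contribution:
  clockwise couple 16.5 at a = 2.4: M₀a(2L − a)/(2EI) = 190.1/EI
  triangular load, peak 37 at the free end: 11w₀L⁴/(120EI) = 4396/EI
  point load 125 at a = 2.25: Pa²(3L − a)/(6EI) = 1661/EI
  δ_0 = 6247/EI
Tip deflection under a unit load at 2: L³/(3EI) = 72/EI.
With EI = 77000 kN·m²: δ_0 = 0.081127 m and δ_{22} = 0.000935 m/kN.
Compatibility — the beam at 2 must follow the support down by 0.015 m: δ_0 − R_2·δ_{22} = 0.015, so R_2 = (0.081127 − 0.015)/0.000935 = 70.72 kN.
Moment equilibrium about 1: M_1 = Σ(load moments about 1) − R_2·L = 741.8 − 70.72×6 = 317.4 kN·m.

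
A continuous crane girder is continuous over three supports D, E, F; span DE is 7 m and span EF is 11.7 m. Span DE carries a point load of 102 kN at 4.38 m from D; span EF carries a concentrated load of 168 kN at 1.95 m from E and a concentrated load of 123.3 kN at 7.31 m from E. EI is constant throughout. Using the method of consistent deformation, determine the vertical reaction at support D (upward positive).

Release continuity at E by inserting a hinge; the redundant is the internal moment M_E. The primary structure is two simply-supported spans DE and EF.
Discontinuity in slope at E on the released structure — sum the simple-span end rotations:
  span DE: point load 102 at a = 4.38: Pab(L + a)/(6LEI) = 317.2/EI
  span EF: point load 168 at a = 1.95: Pab(L + b)/(6LEI) = 976/EI
  span EF: point load 123.3 at a = 7.31: Pab(L + b)/(6LEI) = 906.9/EI
  relative rotation θ_0 = (317.2 + 1883)/EI = 2200/EI
A unit hogging moment at E produces rotation L₁/(3EI) + L₂/(3EI) = 6.233/EI.
Compatibility: M_E·(L₁+L₂)/(3EI) = θ_0, giving M_E = 352.9 kN·m (hogging).
Span DE, ΣM about D with M_E applied at E: R_E^{DE}·7 = 446.8 + 352.9, so R_E^{DE} = 114.2 kN and R_D = 102 − 114.2 = -12.24 kN.

R_D = -12.24 kN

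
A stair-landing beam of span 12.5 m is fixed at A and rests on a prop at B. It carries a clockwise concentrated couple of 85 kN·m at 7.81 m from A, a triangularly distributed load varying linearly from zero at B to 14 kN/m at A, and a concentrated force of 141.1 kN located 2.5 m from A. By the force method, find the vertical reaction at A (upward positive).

R_A = 194.4 kN

Take the reaction at B as the redundant and release it; the primary structure is a cantilever fixed at A.
Free-end deflection of the primary structure under the applied loading (downward +):
  clockwise couple 85 at a = 7.81: M₀a(2L − a)/(2EI) = 5706/EI
  triangular load, peak 14 at the fixed end: w₀L⁴/(30EI) = 11393/EI
  point load 141.1 at a = 2.5: Pa²(3L − a)/(6EI) = 5144/EI
  δ_0 = 22243/EI
Tip deflection under a unit load at B: L³/(3EI) = 651/EI.
The prop prevents deflection at B: R_B = δ_0/δ_{BB} = 22243/651 = 34.17 kN.
Vertical equilibrium: R_A = ΣP − R_B = 228.6 − 34.17 = 194.4 kN.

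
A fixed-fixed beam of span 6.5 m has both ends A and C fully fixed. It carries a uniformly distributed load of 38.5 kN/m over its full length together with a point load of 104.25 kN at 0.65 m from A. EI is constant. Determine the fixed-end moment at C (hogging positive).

Take the two fixed-end moments M_A, M_C as redundants; the released structure is the simple span AC.
On the primary (simply-supported) span, the end slopes from the loading are:
  at A: UDL 38.5: wL³/(24EI) = 440.5/EI
  at C: UDL 38.5: wL³/(24EI) = 440.5/EI
  at A: point load 104.25 at a = 0.65: Pab(L + b)/(6LEI) = 125.5/EI
  at C: point load 104.25 at a = 0.65: Pab(L + a)/(6LEI) = 72.68/EI
  θ_A0 = 566.1/EI,  θ_C0 = 513.2/EI
Flexibility coefficients: a unit moment at one end gives L/(3EI) there and L/(6EI) at the far end, so f₁₁ = f₂₂ = 2.167/EI and f₁₂ = f₂₁ = 1.083/EI.
Compatibility — zero rotation at each built-in end:
  2.167 M_A + 1.083 M_C = 566.1
  1.083 M_A + 2.167 M_C = 513.2
Solving the pair gives M_A = 190.4 kN·m and M_C = 141.7 kN·m (hogging).

M_C = 141.7 kN·m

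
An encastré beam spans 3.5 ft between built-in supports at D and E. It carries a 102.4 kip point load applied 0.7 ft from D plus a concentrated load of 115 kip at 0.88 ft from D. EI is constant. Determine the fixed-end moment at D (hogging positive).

M_D = 102.6 kip·ft

Take the two fixed-end moments M_D, M_E as redundants; the released structure is the simple span DE.
End rotations of the released simple span under the applied load (×1/EI):
  at D: point load 102.4 at a = 0.7: Pab(L + b)/(6LEI) = 60.21/EI
  at E: point load 102.4 at a = 0.7: Pab(L + a)/(6LEI) = 40.14/EI
  at D: point load 115 at a = 0.88: Pab(L + b)/(6LEI) = 77.27/EI
  at E: point load 115 at a = 0.88: Pab(L + a)/(6LEI) = 55.3/EI
  θ_D0 = 137.5/EI,  θ_E0 = 95.44/EI
Flexibility coefficients: a unit moment at one end gives L/(3EI) there and L/(6EI) at the far end, so f₁₁ = f₂₂ = 1.167/EI and f₁₂ = f₂₁ = 0.5833/EI.
Compatibility — zero rotation at each built-in end:
  1.167 M_D + 0.5833 M_E = 137.5
  0.5833 M_D + 1.167 M_E = 95.44
Solving the pair gives M_D = 102.6 kip·ft and M_E = 30.52 kip·ft (hogging).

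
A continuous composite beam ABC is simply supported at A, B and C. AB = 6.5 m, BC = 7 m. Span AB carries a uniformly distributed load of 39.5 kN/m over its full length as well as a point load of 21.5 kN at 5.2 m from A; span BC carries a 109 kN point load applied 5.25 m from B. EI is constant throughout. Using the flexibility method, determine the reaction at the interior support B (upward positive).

R_B = 219.3 kN

Insert a hinge at B; M_B is the redundant, and each span becomes simply supported.
Discontinuity in slope at B on the released structure — sum the simple-span end rotations:
  span AB: UDL 39.5: wL³/(24EI) = 452/EI
  span AB: point load 21.5 at a = 5.2: Pab(L + a)/(6LEI) = 43.6/EI
  span BC: point load 109 at a = 5.25: Pab(L + b)/(6LEI) = 208.6/EI
  relative rotation θ_0 = (495.6 + 208.6)/EI = 704.2/EI
A unit hogging moment at B produces rotation L₁/(3EI) + L₂/(3EI) = 4.5/EI.
Compatibility: M_B·(L₁+L₂)/(3EI) = θ_0, giving M_B = 156.5 kN·m (hogging).
Span AB, ΣM about A with M_B applied at B: R_B^{AB}·6.5 = 946.2 + 156.5, so R_B^{AB} = 169.7 kN and R_A = 278.2 − 169.7 = 108.6 kN.
Span BC, ΣM about C: R_B^{BC}·7 = 190.8 + 156.5, so R_B^{BC} = 49.61 kN and R_C = 109 − 49.61 = 59.39 kN.
R_B = 169.7 + 49.61 = 219.3 kN.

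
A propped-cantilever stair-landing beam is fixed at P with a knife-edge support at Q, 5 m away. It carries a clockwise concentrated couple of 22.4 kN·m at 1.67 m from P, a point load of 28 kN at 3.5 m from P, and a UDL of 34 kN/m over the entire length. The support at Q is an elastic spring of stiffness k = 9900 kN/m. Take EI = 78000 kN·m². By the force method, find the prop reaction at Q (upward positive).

Release the roller at Q. Primary structure: cantilever fixed at P.
Free-end deflection of the primary structure under the applied loading (downward +):
  clockwise couple 22.4 at a = 1.67: M₀a(2L − a)/(2EI) = 155.8/EI
  point load 28 at a = 3.5: Pa²(3L − a)/(6EI) = 657.4/EI
  UDL 34: wL⁴/(8EI) = 2656/EI
  δ_0 = 3469/EI
Flexibility coefficient — unit upward force at Q: δ_{QQ} = L³/(3EI) = 41.67/EI.
With EI = 78000 kN·m²: δ_0 = 0.04448 m and δ_{QQ} = 0.000534 m/kN.
Compatibility — the spring shortens by R_Q/k under the reaction it provides: δ_0 − R_Q·δ_{QQ} = R_Q/k. With 1/k = 0.000101 m/kN, R_Q = δ_0 / (δ_{QQ} + 1/k) = 0.04448 / (0.000534 + 0.000101) = 70.03 kN.

R_Q = 70.03 kN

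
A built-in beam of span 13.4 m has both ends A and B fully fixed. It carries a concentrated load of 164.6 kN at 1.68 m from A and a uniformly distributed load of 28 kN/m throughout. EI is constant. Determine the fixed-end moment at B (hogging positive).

Release both end moments; the primary structure is a simply-supported span AB with redundants M_A and M_B.
On the primary (simply-supported) span, the end slopes from the loading are:
  at A: point load 164.6 at a = 1.68: Pab(L + b)/(6LEI) = 1013/EI
  at B: point load 164.6 at a = 1.68: Pab(L + a)/(6LEI) = 607.9/EI
  at A: UDL 28: wL³/(24EI) = 2807/EI
  at B: UDL 28: wL³/(24EI) = 2807/EI
  θ_A0 = 3820/EI,  θ_B0 = 3415/EI
Flexibility coefficients: a unit moment at one end gives L/(3EI) there and L/(6EI) at the far end, so f₁₁ = f₂₂ = 4.467/EI and f₁₂ = f₂₁ = 2.233/EI.
Compatibility — zero rotation at each built-in end:
  4.467 M_A + 2.233 M_B = 3820
  2.233 M_A + 4.467 M_B = 3415
Solving the pair gives M_A = 630.5 kN·m and M_B = 449.3 kN·m (hogging).

M_B = 449.3 kN·m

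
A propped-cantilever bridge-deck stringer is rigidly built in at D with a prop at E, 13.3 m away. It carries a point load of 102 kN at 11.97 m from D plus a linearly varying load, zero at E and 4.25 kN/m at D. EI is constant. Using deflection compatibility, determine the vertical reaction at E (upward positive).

R_E = 92.4 kN

Remove the prop at E; the released (primary) structure is a cantilever built in at D.
Free-end deflection of the primary structure under the applied loading (downward +):
  point load 102 at a = 11.97: Pa²(3L − a)/(6EI) = 68031/EI
  triangular load, peak 4.25 at the fixed end: w₀L⁴/(30EI) = 4433/EI
  δ_0 = 72464/EI
Tip deflection under a unit load at E: L³/(3EI) = 784.2/EI.
The prop prevents deflection at E: R_E = δ_0/δ_{EE} = 72464/784.2 = 92.4 kN.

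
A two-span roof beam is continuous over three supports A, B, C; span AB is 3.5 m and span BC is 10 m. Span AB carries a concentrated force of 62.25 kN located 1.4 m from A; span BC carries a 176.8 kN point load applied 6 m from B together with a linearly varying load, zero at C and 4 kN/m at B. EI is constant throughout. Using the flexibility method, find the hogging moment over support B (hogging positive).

Release continuity at B by inserting a hinge; the redundant is the internal moment M_B. The primary structure is two simply-supported spans AB and BC.
Discontinuity in slope at B on the released structure — sum the simple-span end rotations:
  span AB: point load 62.25 at a = 1.4: Pab(L + a)/(6LEI) = 42.7/EI
  span BC: point load 176.8 at a = 6: Pab(L + b)/(6LEI) = 990.1/EI
  span BC: triangular load, peak 4: w₀L³/(45EI) = 88.89/EI
  relative rotation θ_0 = (42.7 + 1079)/EI = 1122/EI
A unit hogging moment at B produces rotation L₁/(3EI) + L₂/(3EI) = 4.5/EI.
Compatibility: M_B·(L₁+L₂)/(3EI) = θ_0, giving M_B = 249.3 kN·m (hogging).

M_B = 249.3 kN·m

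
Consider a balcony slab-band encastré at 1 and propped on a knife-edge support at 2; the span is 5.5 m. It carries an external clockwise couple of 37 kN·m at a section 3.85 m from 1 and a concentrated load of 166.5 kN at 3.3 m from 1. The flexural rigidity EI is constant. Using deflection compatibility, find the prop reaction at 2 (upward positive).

R_2 = 81.11 kN

Choose R_2 as the redundant. The primary structure is the cantilever fixed at 1.
Deflection at 2 on the released cantilever, summing each load's contribution:
  clockwise couple 37 at a = 3.85: M₀a(2L − a)/(2EI) = 509.3/EI
  point load 166.5 at a = 3.3: Pa²(3L − a)/(6EI) = 3989/EI
  δ_0 = 4498/EI
Flexibility coefficient — unit upward force at 2: δ_{22} = L³/(3EI) = 55.46/EI.
Compatibility at 2: δ_0 − R_2·δ_{22} = 0, so R_2 = 4498/55.46 = 81.11 kN.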